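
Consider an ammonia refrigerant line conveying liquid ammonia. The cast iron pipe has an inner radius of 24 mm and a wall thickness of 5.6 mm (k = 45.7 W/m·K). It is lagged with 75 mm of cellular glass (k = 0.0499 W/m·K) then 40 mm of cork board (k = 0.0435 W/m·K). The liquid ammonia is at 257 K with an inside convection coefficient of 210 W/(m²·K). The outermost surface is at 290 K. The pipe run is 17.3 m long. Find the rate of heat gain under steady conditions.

Q ≈ 109 W

Per-layer cylindrical resistances, series-summed:
R_inner film = 1/(h_i·2πr₁L) = 1/(210×2π×0.024×17.3) = 0.001825 K/W
R_cast iron pipe wall = ln(29.6/24)/(2π×45.7×17.3) = 4.222×10^-5 K/W
R_cellular glass = ln(104.6/29.6)/(2π×0.0499×17.3) = 0.2327 K/W
R_cork board = ln(144.6/104.6)/(2π×0.0435×17.3) = 0.06849 K/W
R_total = 0.3031 K/W
Q = ΔT/R_total = 33/0.3031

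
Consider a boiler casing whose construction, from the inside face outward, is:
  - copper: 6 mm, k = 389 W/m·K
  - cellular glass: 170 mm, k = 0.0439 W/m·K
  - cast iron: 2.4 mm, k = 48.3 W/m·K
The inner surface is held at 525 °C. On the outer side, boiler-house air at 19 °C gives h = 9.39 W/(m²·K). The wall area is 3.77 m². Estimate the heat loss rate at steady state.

Model the wall as resistances in series:
R_copper = L/(kA) = 0.006/(389×3.77) = 4.091×10^-6 K/W
R_cellular glass = L/(kA) = 0.17/(0.0439×3.77) = 1.027 K/W
R_cast iron = L/(kA) = 0.0024/(48.3×3.77) = 1.318×10^-5 K/W
R_outer film = 1/(h_o·A) = 1/(9.39×3.77) = 0.02825 K/W
R_total = 1.055 K/W
Q = ΔT / R_total = 506 / 1.055

Q ≈ 479 W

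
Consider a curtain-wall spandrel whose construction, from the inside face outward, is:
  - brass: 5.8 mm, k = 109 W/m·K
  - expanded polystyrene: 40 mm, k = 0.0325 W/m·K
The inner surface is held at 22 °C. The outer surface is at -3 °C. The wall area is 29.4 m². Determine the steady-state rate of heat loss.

Using the resistance-network approach (series):
R_brass = L/(kA) = 0.0058/(109×29.4) = 1.81×10^-6 K/W
R_expanded polystyrene = L/(kA) = 0.04/(0.0325×29.4) = 0.04186 K/W
R_total = 0.04186 K/W
Q = ΔT / R_total = 25 / 0.04186

Q ≈ 597 W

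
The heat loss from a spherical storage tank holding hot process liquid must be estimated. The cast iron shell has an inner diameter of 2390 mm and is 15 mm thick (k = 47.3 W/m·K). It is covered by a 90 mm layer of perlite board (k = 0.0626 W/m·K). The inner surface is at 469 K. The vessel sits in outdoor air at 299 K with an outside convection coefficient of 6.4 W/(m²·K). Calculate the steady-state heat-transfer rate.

Q ≈ 2120 W

Spherical conduction: R = (1/r_in − 1/r_out)/(4πk) per layer; series-sum.
R_cast iron shell = (1/1.195 − 1/1.21)/(4π×47.3) = 1.745×10^-5 K/W
R_perlite board = (1/1.21 − 1/1.3)/(4π×0.0626) = 0.07273 K/W
R_outer film = 1/(h·4πr_o²) = 1/(6.4×4π×1.3²) = 0.007357 K/W
R_total = 0.08011 K/W
Q = ΔT/R_total = 170/0.08011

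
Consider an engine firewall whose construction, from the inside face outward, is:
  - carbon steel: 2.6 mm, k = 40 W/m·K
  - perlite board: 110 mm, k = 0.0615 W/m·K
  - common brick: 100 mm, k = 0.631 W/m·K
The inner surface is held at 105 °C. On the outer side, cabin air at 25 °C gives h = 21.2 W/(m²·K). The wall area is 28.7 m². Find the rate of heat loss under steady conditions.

Using the resistance-network approach (series):
R_carbon steel = L/(kA) = 0.0026/(40×28.7) = 2.265×10^-6 K/W
R_perlite board = L/(kA) = 0.11/(0.0615×28.7) = 0.06232 K/W
R_common brick = L/(kA) = 0.1/(0.631×28.7) = 0.005522 K/W
R_outer film = 1/(h_o·A) = 1/(21.2×28.7) = 0.001644 K/W
R_total = 0.06949 K/W
Q = ΔT / R_total = 80 / 0.06949

Q ≈ 1150 W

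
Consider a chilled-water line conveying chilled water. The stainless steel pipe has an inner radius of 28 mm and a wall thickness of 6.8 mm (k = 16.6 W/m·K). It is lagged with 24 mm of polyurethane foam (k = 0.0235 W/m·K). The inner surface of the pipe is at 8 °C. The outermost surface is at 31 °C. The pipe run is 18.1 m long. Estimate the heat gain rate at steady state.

Cylindrical conduction, so R = ln(r₂/r₁)/(2πkL) per layer, in series:
R_stainless steel pipe wall = ln(34.8/28)/(2π×16.6×18.1) = 1.152×10^-4 K/W
R_polyurethane foam = ln(58.8/34.8)/(2π×0.0235×18.1) = 0.1963 K/W
R_total = 0.1964 K/W
Q = ΔT/R_total = 23/0.1964

Q ≈ 117 W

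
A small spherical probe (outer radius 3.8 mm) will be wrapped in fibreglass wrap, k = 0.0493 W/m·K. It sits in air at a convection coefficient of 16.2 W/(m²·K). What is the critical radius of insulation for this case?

r_cr ≈ 6.09 mm

For a sphere r_cr = 2k/h = 2×0.0493/16.2
r_cr = 6.09 mm; since the bare radius (3.8 mm) is below r_cr, adding a thin layer of insulation will *increase* heat loss.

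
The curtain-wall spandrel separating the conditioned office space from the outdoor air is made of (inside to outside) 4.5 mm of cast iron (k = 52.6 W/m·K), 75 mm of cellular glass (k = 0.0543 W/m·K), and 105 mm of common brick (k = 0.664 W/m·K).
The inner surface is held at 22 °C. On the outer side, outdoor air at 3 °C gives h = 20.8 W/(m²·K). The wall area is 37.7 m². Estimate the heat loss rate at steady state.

Model the wall as resistances in series:
R_cast iron = L/(kA) = 0.0045/(52.6×37.7) = 2.269×10^-6 K/W
R_cellular glass = L/(kA) = 0.075/(0.0543×37.7) = 0.03664 K/W
R_common brick = L/(kA) = 0.105/(0.664×37.7) = 0.004194 K/W
R_outer film = 1/(h_o·A) = 1/(20.8×37.7) = 0.001275 K/W
R_total = 0.04211 K/W
Q = ΔT / R_total = 19 / 0.04211

Q ≈ 451 W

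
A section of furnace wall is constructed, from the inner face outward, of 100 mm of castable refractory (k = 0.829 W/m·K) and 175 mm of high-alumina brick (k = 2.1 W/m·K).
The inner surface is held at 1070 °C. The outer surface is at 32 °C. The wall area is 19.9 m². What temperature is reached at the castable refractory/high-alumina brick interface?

Model the wall as resistances in series:
R_castable refractory = L/(kA) = 0.1/(0.829×19.9) = 0.006062 K/W
R_high-alumina brick = L/(kA) = 0.175/(2.1×19.9) = 0.004188 K/W
R_total = 0.01025 K/W;  Q = ΔT/R_total = 1038/0.01025 = 101300 W
T_interface = T_inner − Q·ΣR(inner→interface) = 1070 − 101000×0.006062

T ≈ 456 °C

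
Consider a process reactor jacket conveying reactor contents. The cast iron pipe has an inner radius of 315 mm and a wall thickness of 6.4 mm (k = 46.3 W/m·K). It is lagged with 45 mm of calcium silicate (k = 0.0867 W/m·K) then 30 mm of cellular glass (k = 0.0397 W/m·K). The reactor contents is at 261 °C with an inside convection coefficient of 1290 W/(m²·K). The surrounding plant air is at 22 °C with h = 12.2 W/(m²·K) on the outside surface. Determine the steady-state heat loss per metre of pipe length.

q′ ≈ 405 W/m

Radial resistances (cylindrical: R_cond = ln(r_o/r_i)/(2πkL), R_conv = 1/(h·2πrL)):
R_inner film = 1/(h_i·2πr₁L) = 1/(1290×2π×0.315×1) = 3.917×10^-4 K/W
R_cast iron pipe wall = ln(321.4/315)/(2π×46.3×1) = 6.914×10^-5 K/W
R_calcium silicate = ln(366.4/321.4)/(2π×0.0867×1) = 0.2405 K/W
R_cellular glass = ln(396.4/366.4)/(2π×0.0397×1) = 0.3155 K/W
R_outer film = 1/(h_o·2πr_oL) = 1/(12.2×2π×0.3964×1) = 0.03291 K/W
R_total = 0.5894 K/W
Q = ΔT/R_total = 239/0.5894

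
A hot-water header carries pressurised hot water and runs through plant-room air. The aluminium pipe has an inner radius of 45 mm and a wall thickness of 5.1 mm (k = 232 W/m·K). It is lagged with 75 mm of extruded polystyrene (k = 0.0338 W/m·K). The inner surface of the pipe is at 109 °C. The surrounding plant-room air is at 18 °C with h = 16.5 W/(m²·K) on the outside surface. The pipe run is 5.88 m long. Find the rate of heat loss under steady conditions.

Treating each annulus and film as a series resistance:
R_aluminium pipe wall = ln(50.1/45)/(2π×232×5.88) = 1.253×10^-5 K/W
R_extruded polystyrene = ln(125.1/50.1)/(2π×0.0338×5.88) = 0.7328 K/W
R_outer film = 1/(h_o·2πr_oL) = 1/(16.5×2π×0.1251×5.88) = 0.01311 K/W
R_total = 0.7459 K/W
Q = ΔT/R_total = 91/0.7459

Q ≈ 122 W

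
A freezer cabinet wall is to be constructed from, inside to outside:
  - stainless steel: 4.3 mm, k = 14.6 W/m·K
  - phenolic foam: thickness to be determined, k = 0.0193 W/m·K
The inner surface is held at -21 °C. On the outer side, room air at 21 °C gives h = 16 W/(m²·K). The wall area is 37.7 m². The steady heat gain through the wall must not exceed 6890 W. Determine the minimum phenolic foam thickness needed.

Series thermal resistances:
R_stainless steel = L/(kA) = 0.0043/(14.6×37.7) = 7.812×10^-6 K/W
R_outer film = 1/(h_o·A) = 1/(16×37.7) = 0.001658 K/W
Sum of the known resistances R_other = 0.001666 K/W
Required total resistance R_tot = ΔT/Q_allow = 42/6890 = 0.006096 K/W
R_phenolic foam = R_tot − R_other = 0.00443 K/W
L = R·k·A = 0.00443×0.0193×37.7

L ≈ 3.22 mm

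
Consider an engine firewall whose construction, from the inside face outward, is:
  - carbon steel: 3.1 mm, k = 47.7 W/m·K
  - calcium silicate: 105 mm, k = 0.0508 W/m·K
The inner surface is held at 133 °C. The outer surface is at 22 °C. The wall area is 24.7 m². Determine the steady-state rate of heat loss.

Thermal resistances in series:
R_carbon steel = L/(kA) = 0.0031/(47.7×24.7) = 2.631×10^-6 K/W
R_calcium silicate = L/(kA) = 0.105/(0.0508×24.7) = 0.08368 K/W
R_total = 0.08368 K/W
Q = ΔT / R_total = 111 / 0.08368

Q ≈ 1330 W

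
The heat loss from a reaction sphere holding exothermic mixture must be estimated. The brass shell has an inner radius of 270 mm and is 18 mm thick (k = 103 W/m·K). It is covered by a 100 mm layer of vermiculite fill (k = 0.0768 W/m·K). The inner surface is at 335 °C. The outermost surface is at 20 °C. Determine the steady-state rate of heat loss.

Radial (spherical) resistances in series:
R_brass shell = (1/0.27 − 1/0.288)/(4π×103) = 1.788×10^-4 K/W
R_vermiculite fill = (1/0.288 − 1/0.388)/(4π×0.0768) = 0.9273 K/W
R_total = 0.9274 K/W
Q = ΔT/R_total = 315/0.9274

Q ≈ 340 W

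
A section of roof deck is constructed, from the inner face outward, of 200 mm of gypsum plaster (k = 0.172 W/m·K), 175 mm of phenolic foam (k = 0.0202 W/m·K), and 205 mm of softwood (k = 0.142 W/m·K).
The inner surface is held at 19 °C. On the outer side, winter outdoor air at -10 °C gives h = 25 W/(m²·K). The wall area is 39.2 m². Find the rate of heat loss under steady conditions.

Q ≈ 101 W

Series thermal resistances:
R_gypsum plaster = L/(kA) = 0.2/(0.172×39.2) = 0.02966 K/W
R_phenolic foam = L/(kA) = 0.175/(0.0202×39.2) = 0.221 K/W
R_softwood = L/(kA) = 0.205/(0.142×39.2) = 0.03683 K/W
R_outer film = 1/(h_o·A) = 1/(25×39.2) = 0.00102 K/W
R_total = 0.2885 K/W
Q = ΔT / R_total = 29 / 0.2885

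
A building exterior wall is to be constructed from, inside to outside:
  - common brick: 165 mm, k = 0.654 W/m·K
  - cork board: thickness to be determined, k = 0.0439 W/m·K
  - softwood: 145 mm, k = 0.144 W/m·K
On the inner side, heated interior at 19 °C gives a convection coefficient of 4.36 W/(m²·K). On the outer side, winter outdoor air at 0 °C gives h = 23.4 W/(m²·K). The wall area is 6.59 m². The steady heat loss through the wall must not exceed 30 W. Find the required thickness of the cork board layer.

L ≈ 116 mm

Treating each layer as a thermal resistance in series:
R_inner film = 1/(h_i·A) = 1/(4.36×6.59) = 0.0348 K/W
R_common brick = L/(kA) = 0.165/(0.654×6.59) = 0.03828 K/W
R_softwood = L/(kA) = 0.145/(0.144×6.59) = 0.1528 K/W
R_outer film = 1/(h_o·A) = 1/(23.4×6.59) = 0.006485 K/W
Sum of the known resistances R_other = 0.2324 K/W
Required total resistance R_tot = ΔT/Q_allow = 19/30 = 0.6333 K/W
R_cork board = R_tot − R_other = 0.401 K/W
L = R·k·A = 0.401×0.0439×6.59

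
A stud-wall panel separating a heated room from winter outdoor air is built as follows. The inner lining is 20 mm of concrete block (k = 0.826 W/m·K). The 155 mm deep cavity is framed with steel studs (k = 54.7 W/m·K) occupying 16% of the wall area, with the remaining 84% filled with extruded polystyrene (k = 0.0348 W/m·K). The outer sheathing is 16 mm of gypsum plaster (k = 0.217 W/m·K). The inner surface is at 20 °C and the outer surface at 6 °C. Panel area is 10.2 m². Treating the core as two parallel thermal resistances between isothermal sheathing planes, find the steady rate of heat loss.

Q ≈ 1240 W

Sheathing layers in series; stud and cavity paths in parallel between them.
R_inner = 0.02/(0.826×10.2) = 0.002374 K/W
R_stud  = 0.155/(54.7×0.16×10.2) = 0.001736 K/W
R_cav   = 0.155/(0.0348×0.84×10.2) = 0.5198 K/W
1/R_core = 1/R_stud + 1/R_cav → R_core = 0.001731 K/W
R_outer = 0.016/(0.217×10.2) = 0.007229 K/W
R_total = 0.01133 K/W
Q = ΔT/R_total = 14/0.01133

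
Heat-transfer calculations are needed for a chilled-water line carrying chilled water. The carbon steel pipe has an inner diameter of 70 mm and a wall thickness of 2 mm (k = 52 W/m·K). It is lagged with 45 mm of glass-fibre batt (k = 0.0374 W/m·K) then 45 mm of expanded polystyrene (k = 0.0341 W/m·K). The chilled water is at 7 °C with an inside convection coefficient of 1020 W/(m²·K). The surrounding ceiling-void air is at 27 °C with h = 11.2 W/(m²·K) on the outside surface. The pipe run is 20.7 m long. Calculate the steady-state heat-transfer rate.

Cylindrical conduction, so R = ln(r₂/r₁)/(2πkL) per layer, in series:
R_inner film = 1/(h_i·2πr₁L) = 1/(1020×2π×0.035×20.7) = 2.154×10^-4 K/W
R_carbon steel pipe wall = ln(37/35)/(2π×52×20.7) = 8.216×10^-6 K/W
R_glass-fibre batt = ln(82/37)/(2π×0.0374×20.7) = 0.1636 K/W
R_expanded polystyrene = ln(127/82)/(2π×0.0341×20.7) = 0.09864 K/W
R_outer film = 1/(h_o·2πr_oL) = 1/(11.2×2π×0.127×20.7) = 0.005405 K/W
R_total = 0.2679 K/W
Q = ΔT/R_total = 20/0.2679

Q ≈ 74.7 W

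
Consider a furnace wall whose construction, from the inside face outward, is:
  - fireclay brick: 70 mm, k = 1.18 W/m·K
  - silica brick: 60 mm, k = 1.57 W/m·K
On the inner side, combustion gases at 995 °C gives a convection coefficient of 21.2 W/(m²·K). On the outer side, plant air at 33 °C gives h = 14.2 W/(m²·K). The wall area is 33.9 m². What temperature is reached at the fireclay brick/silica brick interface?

T ≈ 519 °C

Model the wall as resistances in series:
R_inner film = 1/(h_i·A) = 1/(21.2×33.9) = 0.001391 K/W
R_fireclay brick = L/(kA) = 0.07/(1.18×33.9) = 0.00175 K/W
R_silica brick = L/(kA) = 0.06/(1.57×33.9) = 0.001127 K/W
R_outer film = 1/(h_o·A) = 1/(14.2×33.9) = 0.002077 K/W
R_total = 0.006346 K/W;  Q = ΔT/R_total = 962/0.006346 = 151600 W
T_interface = T_inner − Q·ΣR(inner→interface) = 995 − 152000×0.003141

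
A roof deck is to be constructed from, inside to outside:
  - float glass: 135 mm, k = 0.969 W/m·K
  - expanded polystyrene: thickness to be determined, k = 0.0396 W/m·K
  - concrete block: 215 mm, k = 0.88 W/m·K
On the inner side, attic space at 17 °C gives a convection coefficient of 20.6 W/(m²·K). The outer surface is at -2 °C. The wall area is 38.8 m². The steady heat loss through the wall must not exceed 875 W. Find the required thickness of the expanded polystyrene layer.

Thermal resistances in series:
R_inner film = 1/(h_i·A) = 1/(20.6×38.8) = 0.001251 K/W
R_float glass = L/(kA) = 0.135/(0.969×38.8) = 0.003591 K/W
R_concrete block = L/(kA) = 0.215/(0.88×38.8) = 0.006297 K/W
Sum of the known resistances R_other = 0.01114 K/W
Required total resistance R_tot = ΔT/Q_allow = 19/875 = 0.02171 K/W
R_expanded polystyrene = R_tot − R_other = 0.01058 K/W
L = R·k·A = 0.01058×0.0396×38.8

L ≈ 16.2 mm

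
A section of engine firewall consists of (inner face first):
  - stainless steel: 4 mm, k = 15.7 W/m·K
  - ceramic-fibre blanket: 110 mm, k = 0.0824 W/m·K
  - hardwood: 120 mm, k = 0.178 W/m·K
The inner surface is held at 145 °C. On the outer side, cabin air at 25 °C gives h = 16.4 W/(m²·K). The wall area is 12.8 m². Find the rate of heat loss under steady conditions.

Using the resistance-network approach (series):
R_stainless steel = L/(kA) = 0.004/(15.7×12.8) = 1.99×10^-5 K/W
R_ceramic-fibre blanket = L/(kA) = 0.11/(0.0824×12.8) = 0.1043 K/W
R_hardwood = L/(kA) = 0.12/(0.178×12.8) = 0.05267 K/W
R_outer film = 1/(h_o·A) = 1/(16.4×12.8) = 0.004764 K/W
R_total = 0.1617 K/W
Q = ΔT / R_total = 120 / 0.1617

Q ≈ 742 W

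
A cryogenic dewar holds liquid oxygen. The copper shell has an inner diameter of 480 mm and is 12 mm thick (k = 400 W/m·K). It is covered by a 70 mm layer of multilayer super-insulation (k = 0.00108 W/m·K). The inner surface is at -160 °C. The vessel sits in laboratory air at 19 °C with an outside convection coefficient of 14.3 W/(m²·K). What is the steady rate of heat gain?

Q ≈ 2.81 W

Radial (spherical) resistances in series:
R_copper shell = (1/0.24 − 1/0.252)/(4π×400) = 3.947×10^-5 K/W
R_multilayer super-insulation = (1/0.252 − 1/0.322)/(4π×0.00108) = 63.56 K/W
R_outer film = 1/(h·4πr_o²) = 1/(14.3×4π×0.322²) = 0.05367 K/W
R_total = 63.62 K/W
Q = ΔT/R_total = 179/63.62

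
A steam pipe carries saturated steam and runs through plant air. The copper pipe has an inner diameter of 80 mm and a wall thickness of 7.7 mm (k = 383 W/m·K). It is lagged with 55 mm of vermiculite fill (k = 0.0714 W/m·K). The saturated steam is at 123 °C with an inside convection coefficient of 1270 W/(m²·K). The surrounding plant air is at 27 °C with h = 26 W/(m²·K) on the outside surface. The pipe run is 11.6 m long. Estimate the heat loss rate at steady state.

Radial resistances (cylindrical: R_cond = ln(r_o/r_i)/(2πkL), R_conv = 1/(h·2πrL)):
R_inner film = 1/(h_i·2πr₁L) = 1/(1270×2π×0.04×11.6) = 2.701×10^-4 K/W
R_copper pipe wall = ln(47.7/40)/(2π×383×11.6) = 6.307×10^-6 K/W
R_vermiculite fill = ln(102.7/47.7)/(2π×0.0714×11.6) = 0.1474 K/W
R_outer film = 1/(h_o·2πr_oL) = 1/(26×2π×0.1027×11.6) = 0.005138 K/W
R_total = 0.1528 K/W
Q = ΔT/R_total = 96/0.1528

Q ≈ 628 W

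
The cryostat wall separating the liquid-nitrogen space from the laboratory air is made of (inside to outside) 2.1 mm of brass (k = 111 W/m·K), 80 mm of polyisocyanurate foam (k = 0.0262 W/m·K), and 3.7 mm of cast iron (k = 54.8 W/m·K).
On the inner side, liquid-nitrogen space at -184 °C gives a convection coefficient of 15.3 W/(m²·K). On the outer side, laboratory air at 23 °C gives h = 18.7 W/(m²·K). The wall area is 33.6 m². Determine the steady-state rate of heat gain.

Model the wall as resistances in series:
R_inner film = 1/(h_i·A) = 1/(15.3×33.6) = 0.001945 K/W
R_brass = L/(kA) = 0.0021/(111×33.6) = 5.631×10^-7 K/W
R_polyisocyanurate foam = L/(kA) = 0.08/(0.0262×33.6) = 0.09088 K/W
R_cast iron = L/(kA) = 0.0037/(54.8×33.6) = 2.009×10^-6 K/W
R_outer film = 1/(h_o·A) = 1/(18.7×33.6) = 0.001592 K/W
R_total = 0.09442 K/W
Q = ΔT / R_total = 207 / 0.09442

Q ≈ 2190 W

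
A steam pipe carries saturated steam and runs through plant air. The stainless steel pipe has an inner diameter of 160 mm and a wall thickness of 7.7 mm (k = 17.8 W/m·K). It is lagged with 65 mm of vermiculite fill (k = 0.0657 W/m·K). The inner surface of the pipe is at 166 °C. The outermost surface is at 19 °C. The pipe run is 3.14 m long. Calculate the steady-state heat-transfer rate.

Q ≈ 343 W

For a radial system each layer contributes R = ln(r_out/r_in)/(2πkL); films add R = 1/(hA).
R_stainless steel pipe wall = ln(87.7/80)/(2π×17.8×3.14) = 2.617×10^-4 K/W
R_vermiculite fill = ln(152.7/87.7)/(2π×0.0657×3.14) = 0.4278 K/W
R_total = 0.4281 K/W
Q = ΔT/R_total = 147/0.4281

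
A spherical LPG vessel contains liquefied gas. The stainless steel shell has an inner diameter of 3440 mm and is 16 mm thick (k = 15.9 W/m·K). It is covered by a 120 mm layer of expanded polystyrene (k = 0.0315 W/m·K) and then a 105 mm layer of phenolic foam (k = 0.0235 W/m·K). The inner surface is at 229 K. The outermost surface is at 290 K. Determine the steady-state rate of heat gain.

For a spherical shell R = (1/r₁ − 1/r₂)/(4πk); film R = 1/(h·4πr²). In series:
R_stainless steel shell = (1/1.72 − 1/1.736)/(4π×15.9) = 2.682×10^-5 K/W
R_expanded polystyrene = (1/1.736 − 1/1.856)/(4π×0.0315) = 0.09409 K/W
R_phenolic foam = (1/1.856 − 1/1.961)/(4π×0.0235) = 0.09769 K/W
R_total = 0.1918 K/W
Q = ΔT/R_total = 61/0.1918

Q ≈ 318 W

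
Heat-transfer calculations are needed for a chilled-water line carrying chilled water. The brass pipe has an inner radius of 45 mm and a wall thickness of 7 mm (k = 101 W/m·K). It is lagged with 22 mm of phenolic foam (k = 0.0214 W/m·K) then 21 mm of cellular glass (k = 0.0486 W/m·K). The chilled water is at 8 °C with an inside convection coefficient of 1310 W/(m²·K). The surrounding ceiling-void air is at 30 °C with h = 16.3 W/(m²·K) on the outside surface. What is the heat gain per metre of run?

Per-layer cylindrical resistances, series-summed:
R_inner film = 1/(h_i·2πr₁L) = 1/(1310×2π×0.045×1) = 0.0027 K/W
R_brass pipe wall = ln(52/45)/(2π×101×1) = 2.278×10^-4 K/W
R_phenolic foam = ln(74/52)/(2π×0.0214×1) = 2.624 K/W
R_cellular glass = ln(95/74)/(2π×0.0486×1) = 0.8181 K/W
R_outer film = 1/(h_o·2πr_oL) = 1/(16.3×2π×0.095×1) = 0.1028 K/W
R_total = 3.548 K/W
Q = ΔT/R_total = 22/3.548

q′ ≈ 6.2 W/m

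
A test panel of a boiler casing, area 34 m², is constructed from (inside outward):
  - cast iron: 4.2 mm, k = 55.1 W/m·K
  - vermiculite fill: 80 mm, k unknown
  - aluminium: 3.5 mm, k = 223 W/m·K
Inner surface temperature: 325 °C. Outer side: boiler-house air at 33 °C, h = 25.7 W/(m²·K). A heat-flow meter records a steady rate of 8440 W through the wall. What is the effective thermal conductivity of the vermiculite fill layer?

k ≈ 0.0703 W/(m·K)

Using the resistance-network approach (series):
R_cast iron = L/(kA) = 0.0042/(55.1×34) = 2.242×10^-6 K/W
R_aluminium = L/(kA) = 0.0035/(223×34) = 4.616×10^-7 K/W
R_outer film = 1/(h_o·A) = 1/(25.7×34) = 0.001144 K/W
Sum of known resistances R_other = 0.001147 K/W
Total R = ΔT/Q = 292/8440 = 0.0346 K/W
R_vermiculite fill = R_total − R_other = 0.03345 K/W
k = L/(R·A) = 0.08/(0.03345×34)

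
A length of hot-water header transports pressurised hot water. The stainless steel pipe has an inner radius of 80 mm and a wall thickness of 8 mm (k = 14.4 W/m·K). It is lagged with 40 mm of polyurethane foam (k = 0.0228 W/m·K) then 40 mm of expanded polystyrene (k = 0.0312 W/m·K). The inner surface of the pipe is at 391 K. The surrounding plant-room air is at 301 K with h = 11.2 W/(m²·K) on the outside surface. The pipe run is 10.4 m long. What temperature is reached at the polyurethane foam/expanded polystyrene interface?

T ≈ 333 K

Cylindrical conduction, so R = ln(r₂/r₁)/(2πkL) per layer, in series:
R_stainless steel pipe wall = ln(88/80)/(2π×14.4×10.4) = 1.013×10^-4 K/W
R_polyurethane foam = ln(128/88)/(2π×0.0228×10.4) = 0.2515 K/W
R_expanded polystyrene = ln(168/128)/(2π×0.0312×10.4) = 0.1334 K/W
R_outer film = 1/(h_o·2πr_oL) = 1/(11.2×2π×0.168×10.4) = 0.008133 K/W
R_total = 0.3931 K/W
Q = ΔT/R_total = 90/0.3931
Q = 229 W
T_interface = T_inner − Q·ΣR(inner→interface) = 391 − 229×0.2516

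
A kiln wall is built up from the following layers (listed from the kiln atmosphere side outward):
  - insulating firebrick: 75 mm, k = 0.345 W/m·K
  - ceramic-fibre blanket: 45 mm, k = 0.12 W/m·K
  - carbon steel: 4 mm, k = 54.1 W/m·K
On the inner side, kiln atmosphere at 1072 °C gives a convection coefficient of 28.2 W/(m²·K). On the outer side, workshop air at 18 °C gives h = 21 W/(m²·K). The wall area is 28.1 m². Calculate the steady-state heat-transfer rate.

Q ≈ 43800 W

Model the wall as resistances in series:
R_inner film = 1/(h_i·A) = 1/(28.2×28.1) = 0.001262 K/W
R_insulating firebrick = L/(kA) = 0.075/(0.345×28.1) = 0.007736 K/W
R_ceramic-fibre blanket = L/(kA) = 0.045/(0.12×28.1) = 0.01335 K/W
R_carbon steel = L/(kA) = 0.004/(54.1×28.1) = 2.631×10^-6 K/W
R_outer film = 1/(h_o·A) = 1/(21×28.1) = 0.001695 K/W
R_total = 0.02404 K/W
Q = ΔT / R_total = 1054 / 0.02404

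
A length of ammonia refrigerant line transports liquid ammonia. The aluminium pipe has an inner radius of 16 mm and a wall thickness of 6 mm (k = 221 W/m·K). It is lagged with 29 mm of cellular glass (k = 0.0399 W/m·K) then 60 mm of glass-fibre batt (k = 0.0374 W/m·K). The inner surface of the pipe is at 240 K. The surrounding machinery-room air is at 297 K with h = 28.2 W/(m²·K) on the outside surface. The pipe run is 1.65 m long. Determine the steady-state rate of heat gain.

Q ≈ 14 W

Treating each annulus and film as a series resistance:
R_aluminium pipe wall = ln(22/16)/(2π×221×1.65) = 1.39×10^-4 K/W
R_cellular glass = ln(51/22)/(2π×0.0399×1.65) = 2.033 K/W
R_glass-fibre batt = ln(111/51)/(2π×0.0374×1.65) = 2.006 K/W
R_outer film = 1/(h_o·2πr_oL) = 1/(28.2×2π×0.111×1.65) = 0.03082 K/W
R_total = 4.069 K/W
Q = ΔT/R_total = 57/4.069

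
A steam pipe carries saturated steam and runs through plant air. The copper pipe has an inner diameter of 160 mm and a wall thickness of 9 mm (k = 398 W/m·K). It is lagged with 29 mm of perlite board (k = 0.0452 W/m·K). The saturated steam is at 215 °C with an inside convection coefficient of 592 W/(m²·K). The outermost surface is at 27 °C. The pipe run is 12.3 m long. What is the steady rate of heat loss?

For a radial system each layer contributes R = ln(r_out/r_in)/(2πkL); films add R = 1/(hA).
R_inner film = 1/(h_i·2πr₁L) = 1/(592×2π×0.08×12.3) = 2.732×10^-4 K/W
R_copper pipe wall = ln(89/80)/(2π×398×12.3) = 3.466×10^-6 K/W
R_perlite board = ln(118/89)/(2π×0.0452×12.3) = 0.08074 K/W
R_total = 0.08102 K/W
Q = ΔT/R_total = 188/0.08102

Q ≈ 2320 W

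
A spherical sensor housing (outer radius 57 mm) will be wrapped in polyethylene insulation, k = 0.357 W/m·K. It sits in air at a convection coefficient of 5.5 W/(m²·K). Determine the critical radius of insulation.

r_cr ≈ 130 mm

For a sphere r_cr = 2k/h = 2×0.357/5.5
r_cr = 130 mm; since the bare radius (57 mm) is below r_cr, adding a thin layer of insulation will *increase* heat loss.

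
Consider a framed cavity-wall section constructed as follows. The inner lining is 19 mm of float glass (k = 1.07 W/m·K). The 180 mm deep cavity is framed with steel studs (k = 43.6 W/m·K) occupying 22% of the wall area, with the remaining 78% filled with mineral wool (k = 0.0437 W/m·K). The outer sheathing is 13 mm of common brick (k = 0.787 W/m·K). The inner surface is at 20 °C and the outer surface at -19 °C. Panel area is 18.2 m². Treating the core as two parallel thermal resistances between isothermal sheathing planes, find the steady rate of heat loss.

Sheathing layers in series; stud and cavity paths in parallel between them.
R_inner = 0.019/(1.07×18.2) = 9.757×10^-4 K/W
R_stud  = 0.18/(43.6×0.22×18.2) = 0.001031 K/W
R_cav   = 0.18/(0.0437×0.78×18.2) = 0.2902 K/W
1/R_core = 1/R_stud + 1/R_cav → R_core = 0.001027 K/W
R_outer = 0.013/(0.787×18.2) = 9.076×10^-4 K/W
R_total = 0.002911 K/W
Q = ΔT/R_total = 39/0.002911

Q ≈ 13400 W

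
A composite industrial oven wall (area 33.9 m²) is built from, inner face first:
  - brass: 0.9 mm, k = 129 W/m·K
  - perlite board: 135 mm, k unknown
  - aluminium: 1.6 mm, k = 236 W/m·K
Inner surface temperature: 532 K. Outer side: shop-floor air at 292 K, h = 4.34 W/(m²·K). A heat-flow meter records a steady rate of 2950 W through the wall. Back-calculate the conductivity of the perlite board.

k ≈ 0.0534 W/(m·K)

Model the wall as resistances in series:
R_brass = L/(kA) = 0.0009/(129×33.9) = 2.058×10^-7 K/W
R_aluminium = L/(kA) = 0.0016/(236×33.9) = 2×10^-7 K/W
R_outer film = 1/(h_o·A) = 1/(4.34×33.9) = 0.006797 K/W
Sum of known resistances R_other = 0.006797 K/W
Total R = ΔT/Q = 240/2950 = 0.08136 K/W
R_perlite board = R_total − R_other = 0.07456 K/W
k = L/(R·A) = 0.135/(0.07456×33.9)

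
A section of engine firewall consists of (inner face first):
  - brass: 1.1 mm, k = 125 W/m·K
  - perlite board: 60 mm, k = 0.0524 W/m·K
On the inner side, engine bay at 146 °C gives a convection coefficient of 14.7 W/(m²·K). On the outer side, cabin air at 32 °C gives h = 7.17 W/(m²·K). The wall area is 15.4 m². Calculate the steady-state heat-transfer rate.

Thermal resistances in series:
R_inner film = 1/(h_i·A) = 1/(14.7×15.4) = 0.004417 K/W
R_brass = L/(kA) = 0.0011/(125×15.4) = 5.714×10^-7 K/W
R_perlite board = L/(kA) = 0.06/(0.0524×15.4) = 0.07435 K/W
R_outer film = 1/(h_o·A) = 1/(7.17×15.4) = 0.009056 K/W
R_total = 0.08783 K/W
Q = ΔT / R_total = 114 / 0.08783

Q ≈ 1300 W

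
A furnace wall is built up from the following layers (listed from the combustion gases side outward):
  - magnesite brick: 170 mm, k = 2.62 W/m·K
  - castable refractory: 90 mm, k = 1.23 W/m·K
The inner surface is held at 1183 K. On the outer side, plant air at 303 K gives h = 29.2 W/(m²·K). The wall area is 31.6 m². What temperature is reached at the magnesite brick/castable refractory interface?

T ≈ 852 K

Treating each layer as a thermal resistance in series:
R_magnesite brick = L/(kA) = 0.17/(2.62×31.6) = 0.002053 K/W
R_castable refractory = L/(kA) = 0.09/(1.23×31.6) = 0.002316 K/W
R_outer film = 1/(h_o·A) = 1/(29.2×31.6) = 0.001084 K/W
R_total = 0.005453 K/W;  Q = ΔT/R_total = 880/0.005453 = 161400 W
T_interface = T_inner − Q·ΣR(inner→interface) = 1183 − 161000×0.002053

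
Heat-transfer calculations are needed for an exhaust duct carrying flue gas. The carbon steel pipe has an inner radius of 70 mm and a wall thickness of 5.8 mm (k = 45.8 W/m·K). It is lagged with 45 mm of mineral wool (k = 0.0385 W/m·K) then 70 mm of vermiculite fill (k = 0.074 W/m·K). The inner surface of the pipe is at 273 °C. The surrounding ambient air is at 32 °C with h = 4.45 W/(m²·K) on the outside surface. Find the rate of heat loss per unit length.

q′ ≈ 77.8 W/m

Cylindrical conduction, so R = ln(r₂/r₁)/(2πkL) per layer, in series:
R_carbon steel pipe wall = ln(75.8/70)/(2π×45.8×1) = 2.766×10^-4 K/W
R_mineral wool = ln(120.8/75.8)/(2π×0.0385×1) = 1.927 K/W
R_vermiculite fill = ln(190.8/120.8)/(2π×0.074×1) = 0.9831 K/W
R_outer film = 1/(h_o·2πr_oL) = 1/(4.45×2π×0.1908×1) = 0.1874 K/W
R_total = 3.097 K/W
Q = ΔT/R_total = 241/3.097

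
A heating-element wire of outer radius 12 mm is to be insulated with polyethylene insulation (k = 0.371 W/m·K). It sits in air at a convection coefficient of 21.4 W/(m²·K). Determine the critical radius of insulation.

r_cr ≈ 17.3 mm

For a cylinder r_cr = k/h = 0.371/21.4
r_cr = 17.3 mm; since the bare radius (12 mm) is below r_cr, adding a thin layer of insulation will *increase* heat loss.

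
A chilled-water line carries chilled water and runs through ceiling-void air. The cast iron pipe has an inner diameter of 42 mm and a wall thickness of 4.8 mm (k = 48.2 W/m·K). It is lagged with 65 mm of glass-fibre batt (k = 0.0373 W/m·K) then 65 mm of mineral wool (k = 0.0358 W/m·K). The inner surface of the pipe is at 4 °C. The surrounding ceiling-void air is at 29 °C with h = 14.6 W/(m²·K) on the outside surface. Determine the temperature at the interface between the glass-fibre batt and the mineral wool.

T ≈ 21.1 °C

Cylindrical conduction, so R = ln(r₂/r₁)/(2πkL) per layer, in series:
R_cast iron pipe wall = ln(25.8/21)/(2π×48.2×1) = 6.797×10^-4 K/W
R_glass-fibre batt = ln(90.8/25.8)/(2π×0.0373×1) = 5.369 K/W
R_mineral wool = ln(155.8/90.8)/(2π×0.0358×1) = 2.4 K/W
R_outer film = 1/(h_o·2πr_oL) = 1/(14.6×2π×0.1558×1) = 0.06997 K/W
R_total = 7.84 K/W
Q = ΔT/R_total = 25/7.84
Q = 3.19 W/m
T_interface = T_inner + Q·ΣR(inner→interface) = 4 + 3.19×5.37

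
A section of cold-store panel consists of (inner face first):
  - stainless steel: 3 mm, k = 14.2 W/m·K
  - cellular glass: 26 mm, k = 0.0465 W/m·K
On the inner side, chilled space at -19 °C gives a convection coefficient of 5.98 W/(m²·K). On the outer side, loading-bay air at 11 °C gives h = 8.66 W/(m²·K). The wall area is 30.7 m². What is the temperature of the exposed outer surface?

T ≈ 6.89 °C

Thermal resistances in series:
R_inner film = 1/(h_i·A) = 1/(5.98×30.7) = 0.005447 K/W
R_stainless steel = L/(kA) = 0.003/(14.2×30.7) = 6.882×10^-6 K/W
R_cellular glass = L/(kA) = 0.026/(0.0465×30.7) = 0.01821 K/W
R_outer film = 1/(h_o·A) = 1/(8.66×30.7) = 0.003761 K/W
R_total = 0.02743 K/W;  Q = ΔT/R_total = 30/0.02743 = 1094 W
T_interface = T_inner + Q·ΣR(inner→interface) = -19 + 1090×0.02367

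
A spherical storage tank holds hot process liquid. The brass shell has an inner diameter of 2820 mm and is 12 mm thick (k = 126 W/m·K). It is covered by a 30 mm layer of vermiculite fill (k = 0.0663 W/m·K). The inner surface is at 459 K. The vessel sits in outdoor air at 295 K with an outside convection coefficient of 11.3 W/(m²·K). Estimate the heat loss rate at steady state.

Q ≈ 7890 W

For a spherical shell R = (1/r₁ − 1/r₂)/(4πk); film R = 1/(h·4πr²). In series:
R_brass shell = (1/1.41 − 1/1.422)/(4π×126) = 3.78×10^-6 K/W
R_vermiculite fill = (1/1.422 − 1/1.452)/(4π×0.0663) = 0.01744 K/W
R_outer film = 1/(h·4πr_o²) = 1/(11.3×4π×1.452²) = 0.00334 K/W
R_total = 0.02078 K/W
Q = ΔT/R_total = 164/0.02078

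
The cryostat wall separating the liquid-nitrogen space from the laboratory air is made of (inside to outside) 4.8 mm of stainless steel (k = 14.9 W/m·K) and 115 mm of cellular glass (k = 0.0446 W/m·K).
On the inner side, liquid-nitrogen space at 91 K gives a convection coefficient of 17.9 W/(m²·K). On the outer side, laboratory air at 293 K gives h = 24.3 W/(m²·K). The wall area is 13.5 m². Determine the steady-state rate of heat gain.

Q ≈ 1020 W

Model the wall as resistances in series:
R_inner film = 1/(h_i·A) = 1/(17.9×13.5) = 0.004138 K/W
R_stainless steel = L/(kA) = 0.0048/(14.9×13.5) = 2.386×10^-5 K/W
R_cellular glass = L/(kA) = 0.115/(0.0446×13.5) = 0.191 K/W
R_outer film = 1/(h_o·A) = 1/(24.3×13.5) = 0.003048 K/W
R_total = 0.1982 K/W
Q = ΔT / R_total = 202 / 0.1982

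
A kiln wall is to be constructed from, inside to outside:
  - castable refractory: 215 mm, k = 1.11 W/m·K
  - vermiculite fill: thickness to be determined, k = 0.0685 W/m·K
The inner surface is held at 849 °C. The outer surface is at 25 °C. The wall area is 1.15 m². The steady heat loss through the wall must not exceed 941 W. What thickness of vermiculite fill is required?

L ≈ 55.7 mm

Using the resistance-network approach (series):
R_castable refractory = L/(kA) = 0.215/(1.11×1.15) = 0.1684 K/W
Sum of the known resistances R_other = 0.1684 K/W
Required total resistance R_tot = ΔT/Q_allow = 824/941 = 0.8757 K/W
R_vermiculite fill = R_tot − R_other = 0.7072 K/W
L = R·k·A = 0.7072×0.0685×1.15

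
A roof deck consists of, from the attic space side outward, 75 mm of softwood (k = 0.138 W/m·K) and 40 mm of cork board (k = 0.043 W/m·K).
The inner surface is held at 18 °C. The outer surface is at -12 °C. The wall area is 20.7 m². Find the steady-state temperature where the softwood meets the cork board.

T ≈ 6.94 °C

Using the resistance-network approach (series):
R_softwood = L/(kA) = 0.075/(0.138×20.7) = 0.02625 K/W
R_cork board = L/(kA) = 0.04/(0.043×20.7) = 0.04494 K/W
R_total = 0.07119 K/W;  Q = ΔT/R_total = 30/0.07119 = 421.4 W
T_interface = T_inner − Q·ΣR(inner→interface) = 18 − 421×0.02625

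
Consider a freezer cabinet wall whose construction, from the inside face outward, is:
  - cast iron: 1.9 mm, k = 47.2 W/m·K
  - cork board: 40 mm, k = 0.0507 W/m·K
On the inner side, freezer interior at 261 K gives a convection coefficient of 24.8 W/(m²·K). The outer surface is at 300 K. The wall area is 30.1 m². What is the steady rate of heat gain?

Q ≈ 1420 W

Model the wall as resistances in series:
R_inner film = 1/(h_i·A) = 1/(24.8×30.1) = 0.00134 K/W
R_cast iron = L/(kA) = 0.0019/(47.2×30.1) = 1.337×10^-6 K/W
R_cork board = L/(kA) = 0.04/(0.0507×30.1) = 0.02621 K/W
R_total = 0.02755 K/W
Q = ΔT / R_total = 39 / 0.02755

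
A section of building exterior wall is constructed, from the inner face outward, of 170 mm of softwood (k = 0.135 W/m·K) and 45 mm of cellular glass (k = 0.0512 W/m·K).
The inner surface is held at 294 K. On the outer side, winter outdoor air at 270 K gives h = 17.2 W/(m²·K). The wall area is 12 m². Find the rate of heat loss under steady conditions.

Q ≈ 131 W

Using the resistance-network approach (series):
R_softwood = L/(kA) = 0.17/(0.135×12) = 0.1049 K/W
R_cellular glass = L/(kA) = 0.045/(0.0512×12) = 0.07324 K/W
R_outer film = 1/(h_o·A) = 1/(17.2×12) = 0.004845 K/W
R_total = 0.183 K/W
Q = ΔT / R_total = 24 / 0.183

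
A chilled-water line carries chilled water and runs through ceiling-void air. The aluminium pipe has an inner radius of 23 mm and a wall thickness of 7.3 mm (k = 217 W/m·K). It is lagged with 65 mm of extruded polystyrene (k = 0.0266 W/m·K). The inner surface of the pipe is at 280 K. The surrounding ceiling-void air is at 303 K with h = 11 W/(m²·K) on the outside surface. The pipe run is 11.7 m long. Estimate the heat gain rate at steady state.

Q ≈ 38.4 W

Per-layer cylindrical resistances, series-summed:
R_aluminium pipe wall = ln(30.3/23)/(2π×217×11.7) = 1.728×10^-5 K/W
R_extruded polystyrene = ln(95.3/30.3)/(2π×0.0266×11.7) = 0.586 K/W
R_outer film = 1/(h_o·2πr_oL) = 1/(11×2π×0.0953×11.7) = 0.01298 K/W
R_total = 0.599 K/W
Q = ΔT/R_total = 23/0.599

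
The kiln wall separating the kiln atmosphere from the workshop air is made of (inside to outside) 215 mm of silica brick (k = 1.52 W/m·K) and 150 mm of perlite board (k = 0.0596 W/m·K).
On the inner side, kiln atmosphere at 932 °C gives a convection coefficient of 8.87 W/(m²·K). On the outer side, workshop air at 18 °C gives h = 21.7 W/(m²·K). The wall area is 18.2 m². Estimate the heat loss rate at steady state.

Q ≈ 5910 W

Using the resistance-network approach (series):
R_inner film = 1/(h_i·A) = 1/(8.87×18.2) = 0.006194 K/W
R_silica brick = L/(kA) = 0.215/(1.52×18.2) = 0.007772 K/W
R_perlite board = L/(kA) = 0.15/(0.0596×18.2) = 0.1383 K/W
R_outer film = 1/(h_o·A) = 1/(21.7×18.2) = 0.002532 K/W
R_total = 0.1548 K/W
Q = ΔT / R_total = 914 / 0.1548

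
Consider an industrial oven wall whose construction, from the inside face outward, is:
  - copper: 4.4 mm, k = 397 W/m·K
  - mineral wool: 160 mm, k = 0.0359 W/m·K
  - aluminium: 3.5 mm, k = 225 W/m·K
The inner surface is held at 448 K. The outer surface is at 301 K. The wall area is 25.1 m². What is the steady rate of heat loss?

Thermal resistances in series:
R_copper = L/(kA) = 0.0044/(397×25.1) = 4.416×10^-7 K/W
R_mineral wool = L/(kA) = 0.16/(0.0359×25.1) = 0.1776 K/W
R_aluminium = L/(kA) = 0.0035/(225×25.1) = 6.197×10^-7 K/W
R_total = 0.1776 K/W
Q = ΔT / R_total = 147 / 0.1776

Q ≈ 828 W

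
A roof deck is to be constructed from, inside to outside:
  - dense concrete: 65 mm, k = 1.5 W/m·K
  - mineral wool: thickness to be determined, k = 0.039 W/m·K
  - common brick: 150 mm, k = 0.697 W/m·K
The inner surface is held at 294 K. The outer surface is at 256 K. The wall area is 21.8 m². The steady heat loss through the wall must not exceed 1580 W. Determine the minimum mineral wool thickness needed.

L ≈ 10.4 mm

Thermal resistances in series:
R_dense concrete = L/(kA) = 0.065/(1.5×21.8) = 0.001988 K/W
R_common brick = L/(kA) = 0.15/(0.697×21.8) = 0.009872 K/W
Sum of the known resistances R_other = 0.01186 K/W
Required total resistance R_tot = ΔT/Q_allow = 38/1580 = 0.02405 K/W
R_mineral wool = R_tot − R_other = 0.01219 K/W
L = R·k·A = 0.01219×0.039×21.8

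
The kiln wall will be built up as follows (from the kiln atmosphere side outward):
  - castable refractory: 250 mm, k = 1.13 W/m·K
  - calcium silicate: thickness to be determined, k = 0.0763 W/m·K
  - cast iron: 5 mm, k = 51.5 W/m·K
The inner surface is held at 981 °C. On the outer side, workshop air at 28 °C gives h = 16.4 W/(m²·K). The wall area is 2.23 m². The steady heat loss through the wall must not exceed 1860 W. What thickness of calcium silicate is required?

L ≈ 65.6 mm

Model the wall as resistances in series:
R_castable refractory = L/(kA) = 0.25/(1.13×2.23) = 0.09921 K/W
R_cast iron = L/(kA) = 0.005/(51.5×2.23) = 4.354×10^-5 K/W
R_outer film = 1/(h_o·A) = 1/(16.4×2.23) = 0.02734 K/W
Sum of the known resistances R_other = 0.1266 K/W
Required total resistance R_tot = ΔT/Q_allow = 953/1860 = 0.5124 K/W
R_calcium silicate = R_tot − R_other = 0.3858 K/W
L = R·k·A = 0.3858×0.0763×2.23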